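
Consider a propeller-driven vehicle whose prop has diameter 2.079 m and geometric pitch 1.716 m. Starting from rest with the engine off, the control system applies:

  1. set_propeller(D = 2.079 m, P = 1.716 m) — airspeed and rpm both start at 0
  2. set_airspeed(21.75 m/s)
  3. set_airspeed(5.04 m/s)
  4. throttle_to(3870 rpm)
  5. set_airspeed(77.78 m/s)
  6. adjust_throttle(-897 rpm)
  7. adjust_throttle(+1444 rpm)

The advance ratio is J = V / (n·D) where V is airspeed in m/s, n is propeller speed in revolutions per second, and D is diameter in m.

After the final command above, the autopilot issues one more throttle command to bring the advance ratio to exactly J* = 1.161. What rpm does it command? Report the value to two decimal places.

rpm = 1933.45

set_propeller: D = 2.079 m, P = 1.716 m (p = P/D = 0.825397); state ← (V=0, rpm=0)
set_airspeed(21.75): V ← 21.75 m/s
set_airspeed(5.04): V ← 5.04 m/s
throttle_to(3870): rpm ← 3870
set_airspeed(77.78): V ← 77.78 m/s
adjust_throttle(-897): rpm ← 3870 -897 = 2973
adjust_throttle(+1444): rpm ← 2973 +1444 = 4417
final state: V = 77.78 m/s, rpm = 4417 → n = rpm/60 = 73.616667 rev/s
target J* = 1.161; solve J* = V/(n·D) for n: n = V/(J*·D) = 77.78/(1.161 × 2.079) = 32.224132 rev/s
rpm = 60·n = 1933.447928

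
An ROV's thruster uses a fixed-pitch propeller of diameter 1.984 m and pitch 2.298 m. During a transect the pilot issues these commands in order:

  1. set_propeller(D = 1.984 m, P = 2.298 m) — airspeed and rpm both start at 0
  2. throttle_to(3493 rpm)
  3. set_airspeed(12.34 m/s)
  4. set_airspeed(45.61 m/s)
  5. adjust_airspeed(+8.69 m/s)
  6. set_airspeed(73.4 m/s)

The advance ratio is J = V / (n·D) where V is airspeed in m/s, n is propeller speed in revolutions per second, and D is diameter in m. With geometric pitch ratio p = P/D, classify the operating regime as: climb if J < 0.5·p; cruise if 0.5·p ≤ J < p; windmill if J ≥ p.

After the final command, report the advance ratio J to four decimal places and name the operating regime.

J = 0.6355, regime = cruise

set_propeller: D = 1.984 m, P = 2.298 m (p = P/D = 1.158266); state ← (V=0, rpm=0)
throttle_to(3493): rpm ← 3493
set_airspeed(12.34): V ← 12.34 m/s
set_airspeed(45.61): V ← 45.61 m/s
adjust_airspeed(+8.69): V ← 45.61 +8.69 = 54.3 m/s
set_airspeed(73.4): V ← 73.4 m/s
final state: V = 73.4 m/s, rpm = 3493 → n = rpm/60 = 58.216667 rev/s
J = V / (n·D) = 73.4 / (58.216667 × 1.984) = 0.635488
regime bands: climb J<0.5791 | cruise [0.5791, 1.1583) | windmill J≥1.1583
J = 0.6355 → cruise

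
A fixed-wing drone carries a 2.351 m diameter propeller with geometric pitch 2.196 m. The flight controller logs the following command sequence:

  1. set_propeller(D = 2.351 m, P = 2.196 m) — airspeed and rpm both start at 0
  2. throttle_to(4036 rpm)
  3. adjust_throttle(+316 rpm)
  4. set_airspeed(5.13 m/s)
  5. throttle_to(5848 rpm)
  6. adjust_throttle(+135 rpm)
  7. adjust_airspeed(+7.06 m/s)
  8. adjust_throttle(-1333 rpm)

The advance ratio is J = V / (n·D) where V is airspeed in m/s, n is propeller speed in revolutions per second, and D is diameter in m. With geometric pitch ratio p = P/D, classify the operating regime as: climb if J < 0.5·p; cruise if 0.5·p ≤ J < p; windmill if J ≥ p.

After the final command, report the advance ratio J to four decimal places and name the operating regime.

set_propeller: D = 2.351 m, P = 2.196 m (p = P/D = 0.934071); state ← (V=0, rpm=0)
throttle_to(4036): rpm ← 4036
adjust_throttle(+316): rpm ← 4036 +316 = 4352
set_airspeed(5.13): V ← 5.13 m/s
throttle_to(5848): rpm ← 5848
adjust_throttle(+135): rpm ← 5848 +135 = 5983
adjust_airspeed(+7.06): V ← 5.13 +7.06 = 12.19 m/s
adjust_throttle(-1333): rpm ← 5983 -1333 = 4650
final state: V = 12.19 m/s, rpm = 4650 → n = rpm/60 = 77.500000 rev/s
J = V / (n·D) = 12.19 / (77.500000 × 2.351) = 0.066904
regime bands: climb J<0.4670 | cruise [0.4670, 0.9341) | windmill J≥0.9341
J = 0.0669 → climb

J = 0.0669, regime = climb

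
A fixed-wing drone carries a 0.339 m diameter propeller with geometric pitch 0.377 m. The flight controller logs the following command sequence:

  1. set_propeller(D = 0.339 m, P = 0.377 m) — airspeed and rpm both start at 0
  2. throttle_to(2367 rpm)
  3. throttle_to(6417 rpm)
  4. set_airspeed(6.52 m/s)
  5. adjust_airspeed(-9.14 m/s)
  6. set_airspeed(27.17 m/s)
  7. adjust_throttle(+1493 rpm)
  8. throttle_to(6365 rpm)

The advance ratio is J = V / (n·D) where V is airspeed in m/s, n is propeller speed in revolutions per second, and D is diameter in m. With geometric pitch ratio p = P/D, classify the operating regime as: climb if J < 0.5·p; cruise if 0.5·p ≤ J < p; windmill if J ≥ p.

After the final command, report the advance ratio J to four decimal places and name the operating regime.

J = 0.7555, regime = cruise

set_propeller: D = 0.339 m, P = 0.377 m (p = P/D = 1.112094); state ← (V=0, rpm=0)
throttle_to(2367): rpm ← 2367
throttle_to(6417): rpm ← 6417
set_airspeed(6.52): V ← 6.52 m/s
adjust_airspeed(-9.14): V ← 6.52 -9.14 = -2.62 m/s
set_airspeed(27.17): V ← 27.17 m/s
adjust_throttle(+1493): rpm ← 6417 +1493 = 7910
throttle_to(6365): rpm ← 6365
final state: V = 27.17 m/s, rpm = 6365 → n = rpm/60 = 106.083333 rev/s
J = V / (n·D) = 27.17 / (106.083333 × 0.339) = 0.755514
regime bands: climb J<0.5560 | cruise [0.5560, 1.1121) | windmill J≥1.1121
J = 0.7555 → cruise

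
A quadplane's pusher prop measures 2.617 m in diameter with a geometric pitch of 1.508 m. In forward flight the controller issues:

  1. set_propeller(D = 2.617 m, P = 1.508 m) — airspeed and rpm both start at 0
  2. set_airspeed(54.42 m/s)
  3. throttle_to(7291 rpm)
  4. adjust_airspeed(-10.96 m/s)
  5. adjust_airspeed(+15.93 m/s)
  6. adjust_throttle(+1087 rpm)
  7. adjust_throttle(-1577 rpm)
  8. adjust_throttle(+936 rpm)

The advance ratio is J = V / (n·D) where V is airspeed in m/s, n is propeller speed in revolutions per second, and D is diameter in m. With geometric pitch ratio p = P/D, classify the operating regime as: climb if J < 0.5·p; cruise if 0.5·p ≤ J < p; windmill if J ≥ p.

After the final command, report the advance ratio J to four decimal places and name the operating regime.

set_propeller: D = 2.617 m, P = 1.508 m (p = P/D = 0.576232); state ← (V=0, rpm=0)
set_airspeed(54.42): V ← 54.42 m/s
throttle_to(7291): rpm ← 7291
adjust_airspeed(-10.96): V ← 54.42 -10.96 = 43.46 m/s
adjust_airspeed(+15.93): V ← 43.46 +15.93 = 59.39 m/s
adjust_throttle(+1087): rpm ← 7291 +1087 = 8378
adjust_throttle(-1577): rpm ← 8378 -1577 = 6801
adjust_throttle(+936): rpm ← 6801 +936 = 7737
final state: V = 59.39 m/s, rpm = 7737 → n = rpm/60 = 128.950000 rev/s
J = V / (n·D) = 59.39 / (128.950000 × 2.617) = 0.175990
regime bands: climb J<0.2881 | cruise [0.2881, 0.5762) | windmill J≥0.5762
J = 0.1760 → climb

J = 0.1760, regime = climb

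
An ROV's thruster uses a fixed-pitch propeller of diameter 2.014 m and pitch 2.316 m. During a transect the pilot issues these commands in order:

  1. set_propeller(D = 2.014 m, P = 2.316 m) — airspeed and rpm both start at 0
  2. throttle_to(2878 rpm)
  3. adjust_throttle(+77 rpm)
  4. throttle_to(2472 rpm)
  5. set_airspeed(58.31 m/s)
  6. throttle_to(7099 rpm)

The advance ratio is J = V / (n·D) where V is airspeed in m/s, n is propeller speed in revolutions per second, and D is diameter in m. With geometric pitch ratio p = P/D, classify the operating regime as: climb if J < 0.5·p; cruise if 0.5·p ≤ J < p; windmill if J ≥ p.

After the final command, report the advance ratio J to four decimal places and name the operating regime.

J = 0.2447, regime = climb

set_propeller: D = 2.014 m, P = 2.316 m (p = P/D = 1.149950); state ← (V=0, rpm=0)
throttle_to(2878): rpm ← 2878
adjust_throttle(+77): rpm ← 2878 +77 = 2955
throttle_to(2472): rpm ← 2472
set_airspeed(58.31): V ← 58.31 m/s
throttle_to(7099): rpm ← 7099
final state: V = 58.31 m/s, rpm = 7099 → n = rpm/60 = 118.316667 rev/s
J = V / (n·D) = 58.31 / (118.316667 × 2.014) = 0.244702
regime bands: climb J<0.5750 | cruise [0.5750, 1.1500) | windmill J≥1.1500
J = 0.2447 → climb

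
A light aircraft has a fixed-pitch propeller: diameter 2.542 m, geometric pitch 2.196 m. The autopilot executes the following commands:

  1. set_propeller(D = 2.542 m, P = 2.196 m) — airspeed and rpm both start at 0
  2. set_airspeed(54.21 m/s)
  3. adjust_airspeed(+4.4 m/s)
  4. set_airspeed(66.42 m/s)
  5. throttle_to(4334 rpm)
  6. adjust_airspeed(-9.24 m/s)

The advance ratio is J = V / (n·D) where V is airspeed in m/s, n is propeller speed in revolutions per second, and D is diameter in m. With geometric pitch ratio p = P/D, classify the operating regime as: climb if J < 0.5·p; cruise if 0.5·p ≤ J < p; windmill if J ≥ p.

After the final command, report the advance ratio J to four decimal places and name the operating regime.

J = 0.3114, regime = climb

set_propeller: D = 2.542 m, P = 2.196 m (p = P/D = 0.863887); state ← (V=0, rpm=0)
set_airspeed(54.21): V ← 54.21 m/s
adjust_airspeed(+4.4): V ← 54.21 +4.4 = 58.61 m/s
set_airspeed(66.42): V ← 66.42 m/s
throttle_to(4334): rpm ← 4334
adjust_airspeed(-9.24): V ← 66.42 -9.24 = 57.18 m/s
final state: V = 57.18 m/s, rpm = 4334 → n = rpm/60 = 72.233333 rev/s
J = V / (n·D) = 57.18 / (72.233333 × 2.542) = 0.311409
regime bands: climb J<0.4319 | cruise [0.4319, 0.8639) | windmill J≥0.8639
J = 0.3114 → climb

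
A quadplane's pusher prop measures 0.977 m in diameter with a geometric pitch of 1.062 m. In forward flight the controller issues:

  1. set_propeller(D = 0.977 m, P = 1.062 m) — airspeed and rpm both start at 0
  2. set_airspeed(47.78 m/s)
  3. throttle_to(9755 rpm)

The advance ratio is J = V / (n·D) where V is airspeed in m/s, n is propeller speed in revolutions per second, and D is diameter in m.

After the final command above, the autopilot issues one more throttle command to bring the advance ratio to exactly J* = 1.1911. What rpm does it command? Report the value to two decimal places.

set_propeller: D = 0.977 m, P = 1.062 m (p = P/D = 1.087001); state ← (V=0, rpm=0)
set_airspeed(47.78): V ← 47.78 m/s
throttle_to(9755): rpm ← 9755
final state: V = 47.78 m/s, rpm = 9755 → n = rpm/60 = 162.583333 rev/s
target J* = 1.1911; solve J* = V/(n·D) for n: n = V/(J*·D) = 47.78/(1.1911 × 0.977) = 41.058526 rev/s
rpm = 60·n = 2463.511576

rpm = 2463.51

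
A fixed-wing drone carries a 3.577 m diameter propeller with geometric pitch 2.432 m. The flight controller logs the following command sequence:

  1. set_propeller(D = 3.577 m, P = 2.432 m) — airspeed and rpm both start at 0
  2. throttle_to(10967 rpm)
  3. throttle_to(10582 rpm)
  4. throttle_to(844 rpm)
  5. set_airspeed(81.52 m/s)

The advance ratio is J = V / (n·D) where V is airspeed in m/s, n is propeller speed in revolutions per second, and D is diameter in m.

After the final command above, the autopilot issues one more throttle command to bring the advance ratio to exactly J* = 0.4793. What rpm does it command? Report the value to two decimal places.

set_propeller: D = 3.577 m, P = 2.432 m (p = P/D = 0.679899); state ← (V=0, rpm=0)
throttle_to(10967): rpm ← 10967
throttle_to(10582): rpm ← 10582
throttle_to(844): rpm ← 844
set_airspeed(81.52): V ← 81.52 m/s
final state: V = 81.52 m/s, rpm = 844 → n = rpm/60 = 14.066667 rev/s
target J* = 0.4793; solve J* = V/(n·D) for n: n = V/(J*·D) = 81.52/(0.4793 × 3.577) = 47.548607 rev/s
rpm = 60·n = 2852.916444

rpm = 2852.92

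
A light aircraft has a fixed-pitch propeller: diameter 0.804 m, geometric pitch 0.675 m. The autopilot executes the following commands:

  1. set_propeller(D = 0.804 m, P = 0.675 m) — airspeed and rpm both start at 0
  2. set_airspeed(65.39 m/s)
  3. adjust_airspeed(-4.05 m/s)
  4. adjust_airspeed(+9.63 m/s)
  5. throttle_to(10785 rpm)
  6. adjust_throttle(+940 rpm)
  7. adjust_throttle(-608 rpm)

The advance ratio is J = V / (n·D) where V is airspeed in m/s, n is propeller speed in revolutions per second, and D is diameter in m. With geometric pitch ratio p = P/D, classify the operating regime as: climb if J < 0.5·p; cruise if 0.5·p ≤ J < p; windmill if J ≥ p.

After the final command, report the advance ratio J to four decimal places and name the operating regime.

set_propeller: D = 0.804 m, P = 0.675 m (p = P/D = 0.839552); state ← (V=0, rpm=0)
set_airspeed(65.39): V ← 65.39 m/s
adjust_airspeed(-4.05): V ← 65.39 -4.05 = 61.34 m/s
adjust_airspeed(+9.63): V ← 61.34 +9.63 = 70.97 m/s
throttle_to(10785): rpm ← 10785
adjust_throttle(+940): rpm ← 10785 +940 = 11725
adjust_throttle(-608): rpm ← 11725 -608 = 11117
final state: V = 70.97 m/s, rpm = 11117 → n = rpm/60 = 185.283333 rev/s
J = V / (n·D) = 70.97 / (185.283333 × 0.804) = 0.476412
regime bands: climb J<0.4198 | cruise [0.4198, 0.8396) | windmill J≥0.8396
J = 0.4764 → cruise

J = 0.4764, regime = cruise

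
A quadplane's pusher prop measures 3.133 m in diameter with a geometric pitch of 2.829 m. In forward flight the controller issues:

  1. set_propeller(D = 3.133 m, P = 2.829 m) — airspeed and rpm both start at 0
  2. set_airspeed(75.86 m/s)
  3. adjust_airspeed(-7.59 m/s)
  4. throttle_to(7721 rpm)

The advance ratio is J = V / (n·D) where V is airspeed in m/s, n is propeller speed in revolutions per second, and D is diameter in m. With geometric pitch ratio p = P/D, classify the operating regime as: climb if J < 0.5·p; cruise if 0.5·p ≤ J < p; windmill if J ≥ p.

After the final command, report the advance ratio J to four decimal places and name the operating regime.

J = 0.1693, regime = climb

set_propeller: D = 3.133 m, P = 2.829 m (p = P/D = 0.902968); state ← (V=0, rpm=0)
set_airspeed(75.86): V ← 75.86 m/s
adjust_airspeed(-7.59): V ← 75.86 -7.59 = 68.27 m/s
throttle_to(7721): rpm ← 7721
final state: V = 68.27 m/s, rpm = 7721 → n = rpm/60 = 128.683333 rev/s
J = V / (n·D) = 68.27 / (128.683333 × 3.133) = 0.169335
regime bands: climb J<0.4515 | cruise [0.4515, 0.9030) | windmill J≥0.9030
J = 0.1693 → climb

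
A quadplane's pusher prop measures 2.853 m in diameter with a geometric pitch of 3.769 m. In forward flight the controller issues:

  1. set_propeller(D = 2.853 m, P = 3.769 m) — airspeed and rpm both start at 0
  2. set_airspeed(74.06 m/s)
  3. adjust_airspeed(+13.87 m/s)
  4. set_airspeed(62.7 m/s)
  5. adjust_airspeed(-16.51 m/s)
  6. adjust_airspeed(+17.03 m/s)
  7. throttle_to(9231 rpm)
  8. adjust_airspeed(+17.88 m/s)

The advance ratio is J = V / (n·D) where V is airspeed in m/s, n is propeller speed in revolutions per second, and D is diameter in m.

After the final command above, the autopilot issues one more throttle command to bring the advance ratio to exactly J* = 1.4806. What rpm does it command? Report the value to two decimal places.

rpm = 1151.95

set_propeller: D = 2.853 m, P = 3.769 m (p = P/D = 1.321066); state ← (V=0, rpm=0)
set_airspeed(74.06): V ← 74.06 m/s
adjust_airspeed(+13.87): V ← 74.06 +13.87 = 87.93 m/s
set_airspeed(62.7): V ← 62.7 m/s
adjust_airspeed(-16.51): V ← 62.7 -16.51 = 46.19 m/s
adjust_airspeed(+17.03): V ← 46.19 +17.03 = 63.22 m/s
throttle_to(9231): rpm ← 9231
adjust_airspeed(+17.88): V ← 63.22 +17.88 = 81.1 m/s
final state: V = 81.1 m/s, rpm = 9231 → n = rpm/60 = 153.850000 rev/s
target J* = 1.4806; solve J* = V/(n·D) for n: n = V/(J*·D) = 81.1/(1.4806 × 2.853) = 19.199121 rev/s
rpm = 60·n = 1151.947238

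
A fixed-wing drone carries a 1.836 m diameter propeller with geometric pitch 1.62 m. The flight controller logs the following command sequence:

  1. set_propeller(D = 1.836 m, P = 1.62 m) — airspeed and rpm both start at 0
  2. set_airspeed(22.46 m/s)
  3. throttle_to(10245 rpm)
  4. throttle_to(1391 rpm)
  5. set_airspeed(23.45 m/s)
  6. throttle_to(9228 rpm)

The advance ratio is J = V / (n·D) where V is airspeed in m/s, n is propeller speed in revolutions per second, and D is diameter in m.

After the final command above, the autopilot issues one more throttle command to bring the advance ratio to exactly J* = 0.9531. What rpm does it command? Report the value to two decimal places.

rpm = 804.05

set_propeller: D = 1.836 m, P = 1.62 m (p = P/D = 0.882353); state ← (V=0, rpm=0)
set_airspeed(22.46): V ← 22.46 m/s
throttle_to(10245): rpm ← 10245
throttle_to(1391): rpm ← 1391
set_airspeed(23.45): V ← 23.45 m/s
throttle_to(9228): rpm ← 9228
final state: V = 23.45 m/s, rpm = 9228 → n = rpm/60 = 153.800000 rev/s
target J* = 0.9531; solve J* = V/(n·D) for n: n = V/(J*·D) = 23.45/(0.9531 × 1.836) = 13.400830 rev/s
rpm = 60·n = 804.049805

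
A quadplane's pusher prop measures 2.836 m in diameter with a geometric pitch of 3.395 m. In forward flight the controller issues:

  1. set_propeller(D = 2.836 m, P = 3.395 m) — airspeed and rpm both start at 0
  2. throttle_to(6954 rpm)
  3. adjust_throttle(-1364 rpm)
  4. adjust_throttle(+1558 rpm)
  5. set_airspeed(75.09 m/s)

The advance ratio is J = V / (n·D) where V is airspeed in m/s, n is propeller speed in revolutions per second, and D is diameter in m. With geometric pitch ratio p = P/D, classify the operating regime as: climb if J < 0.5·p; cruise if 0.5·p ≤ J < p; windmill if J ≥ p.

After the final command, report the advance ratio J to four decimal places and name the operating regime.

J = 0.2223, regime = climb

set_propeller: D = 2.836 m, P = 3.395 m (p = P/D = 1.197109); state ← (V=0, rpm=0)
throttle_to(6954): rpm ← 6954
adjust_throttle(-1364): rpm ← 6954 -1364 = 5590
adjust_throttle(+1558): rpm ← 5590 +1558 = 7148
set_airspeed(75.09): V ← 75.09 m/s
final state: V = 75.09 m/s, rpm = 7148 → n = rpm/60 = 119.133333 rev/s
J = V / (n·D) = 75.09 / (119.133333 × 2.836) = 0.222250
regime bands: climb J<0.5986 | cruise [0.5986, 1.1971) | windmill J≥1.1971
J = 0.2223 → climb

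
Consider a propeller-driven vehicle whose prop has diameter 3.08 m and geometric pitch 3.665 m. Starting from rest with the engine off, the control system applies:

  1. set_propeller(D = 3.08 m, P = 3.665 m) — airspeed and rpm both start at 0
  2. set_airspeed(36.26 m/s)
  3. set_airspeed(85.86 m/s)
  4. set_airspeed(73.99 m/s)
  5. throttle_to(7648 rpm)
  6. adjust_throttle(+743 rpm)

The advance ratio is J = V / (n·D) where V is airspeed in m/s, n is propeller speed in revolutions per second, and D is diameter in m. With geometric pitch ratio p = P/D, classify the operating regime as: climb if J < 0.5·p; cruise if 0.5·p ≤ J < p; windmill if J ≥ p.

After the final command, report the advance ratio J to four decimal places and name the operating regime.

set_propeller: D = 3.08 m, P = 3.665 m (p = P/D = 1.189935); state ← (V=0, rpm=0)
set_airspeed(36.26): V ← 36.26 m/s
set_airspeed(85.86): V ← 85.86 m/s
set_airspeed(73.99): V ← 73.99 m/s
throttle_to(7648): rpm ← 7648
adjust_throttle(+743): rpm ← 7648 +743 = 8391
final state: V = 73.99 m/s, rpm = 8391 → n = rpm/60 = 139.850000 rev/s
J = V / (n·D) = 73.99 / (139.850000 × 3.08) = 0.171775
regime bands: climb J<0.5950 | cruise [0.5950, 1.1899) | windmill J≥1.1899
J = 0.1718 → climb

J = 0.1718, regime = climb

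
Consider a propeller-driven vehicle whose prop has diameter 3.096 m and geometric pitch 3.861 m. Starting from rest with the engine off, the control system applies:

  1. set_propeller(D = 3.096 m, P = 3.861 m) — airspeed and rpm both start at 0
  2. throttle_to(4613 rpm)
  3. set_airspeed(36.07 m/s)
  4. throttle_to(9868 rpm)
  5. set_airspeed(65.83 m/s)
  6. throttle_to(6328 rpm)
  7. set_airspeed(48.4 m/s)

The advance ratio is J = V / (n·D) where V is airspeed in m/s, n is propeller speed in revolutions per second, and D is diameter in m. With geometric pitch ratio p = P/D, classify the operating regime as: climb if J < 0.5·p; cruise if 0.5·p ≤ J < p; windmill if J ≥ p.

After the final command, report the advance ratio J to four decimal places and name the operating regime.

J = 0.1482, regime = climb

set_propeller: D = 3.096 m, P = 3.861 m (p = P/D = 1.247093); state ← (V=0, rpm=0)
throttle_to(4613): rpm ← 4613
set_airspeed(36.07): V ← 36.07 m/s
throttle_to(9868): rpm ← 9868
set_airspeed(65.83): V ← 65.83 m/s
throttle_to(6328): rpm ← 6328
set_airspeed(48.4): V ← 48.4 m/s
final state: V = 48.4 m/s, rpm = 6328 → n = rpm/60 = 105.466667 rev/s
J = V / (n·D) = 48.4 / (105.466667 × 3.096) = 0.148228
regime bands: climb J<0.6235 | cruise [0.6235, 1.2471) | windmill J≥1.2471
J = 0.1482 → climb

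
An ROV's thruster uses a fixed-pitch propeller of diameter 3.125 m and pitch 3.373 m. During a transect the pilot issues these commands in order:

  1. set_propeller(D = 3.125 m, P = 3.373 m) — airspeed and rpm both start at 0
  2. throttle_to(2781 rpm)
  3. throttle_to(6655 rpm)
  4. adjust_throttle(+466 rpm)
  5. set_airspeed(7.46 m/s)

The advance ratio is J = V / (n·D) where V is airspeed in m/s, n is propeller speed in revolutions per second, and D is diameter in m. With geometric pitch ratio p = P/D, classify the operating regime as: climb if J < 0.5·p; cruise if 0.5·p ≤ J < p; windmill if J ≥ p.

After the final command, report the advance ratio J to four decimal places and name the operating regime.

set_propeller: D = 3.125 m, P = 3.373 m (p = P/D = 1.079360); state ← (V=0, rpm=0)
throttle_to(2781): rpm ← 2781
throttle_to(6655): rpm ← 6655
adjust_throttle(+466): rpm ← 6655 +466 = 7121
set_airspeed(7.46): V ← 7.46 m/s
final state: V = 7.46 m/s, rpm = 7121 → n = rpm/60 = 118.683333 rev/s
J = V / (n·D) = 7.46 / (118.683333 × 3.125) = 0.020114
regime bands: climb J<0.5397 | cruise [0.5397, 1.0794) | windmill J≥1.0794
J = 0.0201 → climb

J = 0.0201, regime = climb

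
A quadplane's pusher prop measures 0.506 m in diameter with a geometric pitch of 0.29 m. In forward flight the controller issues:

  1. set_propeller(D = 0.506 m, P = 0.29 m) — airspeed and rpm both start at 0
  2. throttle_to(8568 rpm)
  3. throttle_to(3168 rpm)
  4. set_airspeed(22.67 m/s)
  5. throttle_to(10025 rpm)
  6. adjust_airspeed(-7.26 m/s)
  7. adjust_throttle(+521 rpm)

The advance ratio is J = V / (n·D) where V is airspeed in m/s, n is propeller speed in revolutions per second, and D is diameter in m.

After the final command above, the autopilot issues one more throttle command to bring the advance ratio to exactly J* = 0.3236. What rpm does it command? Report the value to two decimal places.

set_propeller: D = 0.506 m, P = 0.29 m (p = P/D = 0.573123); state ← (V=0, rpm=0)
throttle_to(8568): rpm ← 8568
throttle_to(3168): rpm ← 3168
set_airspeed(22.67): V ← 22.67 m/s
throttle_to(10025): rpm ← 10025
adjust_airspeed(-7.26): V ← 22.67 -7.26 = 15.41 m/s
adjust_throttle(+521): rpm ← 10025 +521 = 10546
final state: V = 15.41 m/s, rpm = 10546 → n = rpm/60 = 175.766667 rev/s
target J* = 0.3236; solve J* = V/(n·D) for n: n = V/(J*·D) = 15.41/(0.3236 × 0.506) = 94.111698 rev/s
rpm = 60·n = 5646.701877

rpm = 5646.70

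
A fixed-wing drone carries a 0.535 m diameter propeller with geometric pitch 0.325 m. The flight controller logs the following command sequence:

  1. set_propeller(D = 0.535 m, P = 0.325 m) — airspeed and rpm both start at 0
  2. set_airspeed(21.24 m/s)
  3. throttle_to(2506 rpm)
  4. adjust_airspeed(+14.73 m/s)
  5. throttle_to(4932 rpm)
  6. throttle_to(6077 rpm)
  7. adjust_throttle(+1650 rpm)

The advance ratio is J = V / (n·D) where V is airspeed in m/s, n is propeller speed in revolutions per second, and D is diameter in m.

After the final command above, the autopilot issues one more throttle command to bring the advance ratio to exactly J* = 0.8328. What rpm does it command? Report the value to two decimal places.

set_propeller: D = 0.535 m, P = 0.325 m (p = P/D = 0.607477); state ← (V=0, rpm=0)
set_airspeed(21.24): V ← 21.24 m/s
throttle_to(2506): rpm ← 2506
adjust_airspeed(+14.73): V ← 21.24 +14.73 = 35.97 m/s
throttle_to(4932): rpm ← 4932
throttle_to(6077): rpm ← 6077
adjust_throttle(+1650): rpm ← 6077 +1650 = 7727
final state: V = 35.97 m/s, rpm = 7727 → n = rpm/60 = 128.783333 rev/s
target J* = 0.8328; solve J* = V/(n·D) for n: n = V/(J*·D) = 35.97/(0.8328 × 0.535) = 80.732042 rev/s
rpm = 60·n = 4843.922540

rpm = 4843.92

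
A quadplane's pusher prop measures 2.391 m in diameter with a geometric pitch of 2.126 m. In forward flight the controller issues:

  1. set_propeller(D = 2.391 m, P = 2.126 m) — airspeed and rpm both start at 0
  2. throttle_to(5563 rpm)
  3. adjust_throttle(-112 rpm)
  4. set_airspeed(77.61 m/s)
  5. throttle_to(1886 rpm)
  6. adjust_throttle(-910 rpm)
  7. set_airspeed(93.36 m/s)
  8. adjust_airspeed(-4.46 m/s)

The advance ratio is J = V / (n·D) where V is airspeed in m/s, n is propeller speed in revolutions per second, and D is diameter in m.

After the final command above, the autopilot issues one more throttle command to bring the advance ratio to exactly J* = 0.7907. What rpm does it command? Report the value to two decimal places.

rpm = 2821.38

set_propeller: D = 2.391 m, P = 2.126 m (p = P/D = 0.889168); state ← (V=0, rpm=0)
throttle_to(5563): rpm ← 5563
adjust_throttle(-112): rpm ← 5563 -112 = 5451
set_airspeed(77.61): V ← 77.61 m/s
throttle_to(1886): rpm ← 1886
adjust_throttle(-910): rpm ← 1886 -910 = 976
set_airspeed(93.36): V ← 93.36 m/s
adjust_airspeed(-4.46): V ← 93.36 -4.46 = 88.9 m/s
final state: V = 88.9 m/s, rpm = 976 → n = rpm/60 = 16.266667 rev/s
target J* = 0.7907; solve J* = V/(n·D) for n: n = V/(J*·D) = 88.9/(0.7907 × 2.391) = 47.023012 rev/s
rpm = 60·n = 2821.380734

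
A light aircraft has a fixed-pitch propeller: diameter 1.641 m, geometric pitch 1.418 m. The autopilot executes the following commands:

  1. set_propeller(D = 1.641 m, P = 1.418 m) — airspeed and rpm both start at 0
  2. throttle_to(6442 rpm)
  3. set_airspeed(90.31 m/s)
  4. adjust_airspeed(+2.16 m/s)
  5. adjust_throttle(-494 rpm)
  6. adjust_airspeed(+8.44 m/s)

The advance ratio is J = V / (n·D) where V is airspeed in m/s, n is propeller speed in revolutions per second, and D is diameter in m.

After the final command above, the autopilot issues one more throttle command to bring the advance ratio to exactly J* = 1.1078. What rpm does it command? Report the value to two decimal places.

set_propeller: D = 1.641 m, P = 1.418 m (p = P/D = 0.864107); state ← (V=0, rpm=0)
throttle_to(6442): rpm ← 6442
set_airspeed(90.31): V ← 90.31 m/s
adjust_airspeed(+2.16): V ← 90.31 +2.16 = 92.47 m/s
adjust_throttle(-494): rpm ← 6442 -494 = 5948
adjust_airspeed(+8.44): V ← 92.47 +8.44 = 100.91 m/s
final state: V = 100.91 m/s, rpm = 5948 → n = rpm/60 = 99.133333 rev/s
target J* = 1.1078; solve J* = V/(n·D) for n: n = V/(J*·D) = 100.91/(1.1078 × 1.641) = 55.509110 rev/s
rpm = 60·n = 3330.546601

rpm = 3330.55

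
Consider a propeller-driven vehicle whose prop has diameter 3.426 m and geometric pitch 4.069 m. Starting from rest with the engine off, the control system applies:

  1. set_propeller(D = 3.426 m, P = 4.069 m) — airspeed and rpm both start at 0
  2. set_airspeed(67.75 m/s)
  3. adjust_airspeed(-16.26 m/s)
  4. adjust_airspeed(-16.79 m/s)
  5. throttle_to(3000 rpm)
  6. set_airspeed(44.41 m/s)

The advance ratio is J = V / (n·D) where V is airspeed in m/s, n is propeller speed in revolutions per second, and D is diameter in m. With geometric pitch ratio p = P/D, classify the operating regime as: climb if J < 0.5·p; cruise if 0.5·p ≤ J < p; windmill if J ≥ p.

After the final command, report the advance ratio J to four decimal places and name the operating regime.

set_propeller: D = 3.426 m, P = 4.069 m (p = P/D = 1.187682); state ← (V=0, rpm=0)
set_airspeed(67.75): V ← 67.75 m/s
adjust_airspeed(-16.26): V ← 67.75 -16.26 = 51.49 m/s
adjust_airspeed(-16.79): V ← 51.49 -16.79 = 34.7 m/s
throttle_to(3000): rpm ← 3000
set_airspeed(44.41): V ← 44.41 m/s
final state: V = 44.41 m/s, rpm = 3000 → n = rpm/60 = 50.000000 rev/s
J = V / (n·D) = 44.41 / (50.000000 × 3.426) = 0.259253
regime bands: climb J<0.5938 | cruise [0.5938, 1.1877) | windmill J≥1.1877
J = 0.2593 → climb

J = 0.2593, regime = climb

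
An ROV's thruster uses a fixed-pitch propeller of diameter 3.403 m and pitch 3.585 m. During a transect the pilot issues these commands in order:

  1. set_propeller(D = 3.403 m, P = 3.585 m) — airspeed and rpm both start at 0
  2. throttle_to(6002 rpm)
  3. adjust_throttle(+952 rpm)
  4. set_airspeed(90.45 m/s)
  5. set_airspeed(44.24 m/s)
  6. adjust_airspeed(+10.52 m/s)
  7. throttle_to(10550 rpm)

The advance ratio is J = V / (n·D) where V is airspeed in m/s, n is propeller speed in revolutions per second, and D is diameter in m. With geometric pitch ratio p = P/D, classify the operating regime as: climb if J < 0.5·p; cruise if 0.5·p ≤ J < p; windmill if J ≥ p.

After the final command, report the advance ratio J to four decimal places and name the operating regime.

J = 0.0915, regime = climb

set_propeller: D = 3.403 m, P = 3.585 m (p = P/D = 1.053482); state ← (V=0, rpm=0)
throttle_to(6002): rpm ← 6002
adjust_throttle(+952): rpm ← 6002 +952 = 6954
set_airspeed(90.45): V ← 90.45 m/s
set_airspeed(44.24): V ← 44.24 m/s
adjust_airspeed(+10.52): V ← 44.24 +10.52 = 54.76 m/s
throttle_to(10550): rpm ← 10550
final state: V = 54.76 m/s, rpm = 10550 → n = rpm/60 = 175.833333 rev/s
J = V / (n·D) = 54.76 / (175.833333 × 3.403) = 0.091517
regime bands: climb J<0.5267 | cruise [0.5267, 1.0535) | windmill J≥1.0535
J = 0.0915 → climb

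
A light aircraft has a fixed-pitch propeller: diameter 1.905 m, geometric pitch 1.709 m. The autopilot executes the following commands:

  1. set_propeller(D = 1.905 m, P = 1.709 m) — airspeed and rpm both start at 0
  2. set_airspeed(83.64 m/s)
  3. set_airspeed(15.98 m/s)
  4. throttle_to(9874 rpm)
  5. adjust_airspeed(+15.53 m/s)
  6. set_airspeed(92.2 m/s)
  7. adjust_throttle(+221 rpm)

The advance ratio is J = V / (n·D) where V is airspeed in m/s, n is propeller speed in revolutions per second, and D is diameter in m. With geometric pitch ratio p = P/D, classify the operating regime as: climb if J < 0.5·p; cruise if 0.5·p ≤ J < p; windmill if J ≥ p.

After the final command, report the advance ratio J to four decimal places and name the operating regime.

set_propeller: D = 1.905 m, P = 1.709 m (p = P/D = 0.897113); state ← (V=0, rpm=0)
set_airspeed(83.64): V ← 83.64 m/s
set_airspeed(15.98): V ← 15.98 m/s
throttle_to(9874): rpm ← 9874
adjust_airspeed(+15.53): V ← 15.98 +15.53 = 31.51 m/s
set_airspeed(92.2): V ← 92.2 m/s
adjust_throttle(+221): rpm ← 9874 +221 = 10095
final state: V = 92.2 m/s, rpm = 10095 → n = rpm/60 = 168.250000 rev/s
J = V / (n·D) = 92.2 / (168.250000 × 1.905) = 0.287661
regime bands: climb J<0.4486 | cruise [0.4486, 0.8971) | windmill J≥0.8971
J = 0.2877 → climb

J = 0.2877, regime = climb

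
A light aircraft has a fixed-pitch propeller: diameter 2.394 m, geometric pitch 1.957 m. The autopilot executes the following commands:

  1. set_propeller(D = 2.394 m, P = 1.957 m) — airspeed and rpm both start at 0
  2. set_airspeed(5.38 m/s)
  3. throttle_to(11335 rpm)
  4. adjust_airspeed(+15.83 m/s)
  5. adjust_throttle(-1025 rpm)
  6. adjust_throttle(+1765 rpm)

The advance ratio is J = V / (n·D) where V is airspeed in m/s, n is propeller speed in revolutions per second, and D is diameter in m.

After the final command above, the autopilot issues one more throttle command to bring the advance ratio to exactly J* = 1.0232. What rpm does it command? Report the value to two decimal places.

set_propeller: D = 2.394 m, P = 1.957 m (p = P/D = 0.817460); state ← (V=0, rpm=0)
set_airspeed(5.38): V ← 5.38 m/s
throttle_to(11335): rpm ← 11335
adjust_airspeed(+15.83): V ← 5.38 +15.83 = 21.21 m/s
adjust_throttle(-1025): rpm ← 11335 -1025 = 10310
adjust_throttle(+1765): rpm ← 10310 +1765 = 12075
final state: V = 21.21 m/s, rpm = 12075 → n = rpm/60 = 201.250000 rev/s
target J* = 1.0232; solve J* = V/(n·D) for n: n = V/(J*·D) = 21.21/(1.0232 × 2.394) = 8.658766 rev/s
rpm = 60·n = 519.525945

rpm = 519.53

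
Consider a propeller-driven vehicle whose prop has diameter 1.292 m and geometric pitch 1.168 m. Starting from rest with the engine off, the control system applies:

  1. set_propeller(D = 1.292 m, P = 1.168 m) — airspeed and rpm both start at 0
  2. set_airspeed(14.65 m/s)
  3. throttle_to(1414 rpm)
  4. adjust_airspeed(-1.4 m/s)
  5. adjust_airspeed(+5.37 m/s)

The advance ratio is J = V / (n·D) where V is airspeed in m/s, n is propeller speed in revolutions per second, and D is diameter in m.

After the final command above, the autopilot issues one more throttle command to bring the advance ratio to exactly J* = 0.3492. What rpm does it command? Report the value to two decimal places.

set_propeller: D = 1.292 m, P = 1.168 m (p = P/D = 0.904025); state ← (V=0, rpm=0)
set_airspeed(14.65): V ← 14.65 m/s
throttle_to(1414): rpm ← 1414
adjust_airspeed(-1.4): V ← 14.65 -1.4 = 13.25 m/s
adjust_airspeed(+5.37): V ← 13.25 +5.37 = 18.62 m/s
final state: V = 18.62 m/s, rpm = 1414 → n = rpm/60 = 23.566667 rev/s
target J* = 0.3492; solve J* = V/(n·D) for n: n = V/(J*·D) = 18.62/(0.3492 × 1.292) = 41.270804 rev/s
rpm = 60·n = 2476.248231

rpm = 2476.25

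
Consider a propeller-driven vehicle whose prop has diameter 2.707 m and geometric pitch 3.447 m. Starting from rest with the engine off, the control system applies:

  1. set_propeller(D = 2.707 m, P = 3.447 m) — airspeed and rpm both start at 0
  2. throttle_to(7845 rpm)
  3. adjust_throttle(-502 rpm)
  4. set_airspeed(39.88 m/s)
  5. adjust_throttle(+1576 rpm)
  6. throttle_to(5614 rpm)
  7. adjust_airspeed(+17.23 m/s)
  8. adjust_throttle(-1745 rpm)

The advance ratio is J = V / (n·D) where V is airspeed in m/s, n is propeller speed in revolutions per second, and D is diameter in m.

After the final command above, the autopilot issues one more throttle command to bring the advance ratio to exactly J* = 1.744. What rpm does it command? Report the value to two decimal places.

set_propeller: D = 2.707 m, P = 3.447 m (p = P/D = 1.273365); state ← (V=0, rpm=0)
throttle_to(7845): rpm ← 7845
adjust_throttle(-502): rpm ← 7845 -502 = 7343
set_airspeed(39.88): V ← 39.88 m/s
adjust_throttle(+1576): rpm ← 7343 +1576 = 8919
throttle_to(5614): rpm ← 5614
adjust_airspeed(+17.23): V ← 39.88 +17.23 = 57.11 m/s
adjust_throttle(-1745): rpm ← 5614 -1745 = 3869
final state: V = 57.11 m/s, rpm = 3869 → n = rpm/60 = 64.483333 rev/s
target J* = 1.744; solve J* = V/(n·D) for n: n = V/(J*·D) = 57.11/(1.744 × 2.707) = 12.096993 rev/s
rpm = 60·n = 725.819571

rpm = 725.82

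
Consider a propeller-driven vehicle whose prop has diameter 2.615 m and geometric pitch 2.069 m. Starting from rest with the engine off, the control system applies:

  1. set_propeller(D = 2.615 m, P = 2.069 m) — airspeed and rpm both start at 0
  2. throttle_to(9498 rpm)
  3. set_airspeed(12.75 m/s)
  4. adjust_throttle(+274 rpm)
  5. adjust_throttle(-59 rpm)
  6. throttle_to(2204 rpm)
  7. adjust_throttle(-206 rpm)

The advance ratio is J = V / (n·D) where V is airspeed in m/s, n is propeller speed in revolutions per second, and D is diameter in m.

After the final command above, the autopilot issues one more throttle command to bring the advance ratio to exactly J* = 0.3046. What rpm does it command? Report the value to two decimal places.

rpm = 960.42

set_propeller: D = 2.615 m, P = 2.069 m (p = P/D = 0.791205); state ← (V=0, rpm=0)
throttle_to(9498): rpm ← 9498
set_airspeed(12.75): V ← 12.75 m/s
adjust_throttle(+274): rpm ← 9498 +274 = 9772
adjust_throttle(-59): rpm ← 9772 -59 = 9713
throttle_to(2204): rpm ← 2204
adjust_throttle(-206): rpm ← 2204 -206 = 1998
final state: V = 12.75 m/s, rpm = 1998 → n = rpm/60 = 33.300000 rev/s
target J* = 0.3046; solve J* = V/(n·D) for n: n = V/(J*·D) = 12.75/(0.3046 × 2.615) = 16.006950 rev/s
rpm = 60·n = 960.417009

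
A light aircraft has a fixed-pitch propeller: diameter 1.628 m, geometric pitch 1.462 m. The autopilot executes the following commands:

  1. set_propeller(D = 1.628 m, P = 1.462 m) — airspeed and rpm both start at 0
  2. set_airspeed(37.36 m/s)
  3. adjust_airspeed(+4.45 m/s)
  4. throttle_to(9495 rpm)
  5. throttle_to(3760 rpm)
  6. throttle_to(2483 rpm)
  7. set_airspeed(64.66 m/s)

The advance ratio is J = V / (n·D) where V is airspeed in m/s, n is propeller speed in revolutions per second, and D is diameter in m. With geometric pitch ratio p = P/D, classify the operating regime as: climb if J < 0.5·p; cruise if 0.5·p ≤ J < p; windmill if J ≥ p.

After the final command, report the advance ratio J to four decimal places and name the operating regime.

J = 0.9597, regime = windmill

set_propeller: D = 1.628 m, P = 1.462 m (p = P/D = 0.898034); state ← (V=0, rpm=0)
set_airspeed(37.36): V ← 37.36 m/s
adjust_airspeed(+4.45): V ← 37.36 +4.45 = 41.81 m/s
throttle_to(9495): rpm ← 9495
throttle_to(3760): rpm ← 3760
throttle_to(2483): rpm ← 2483
set_airspeed(64.66): V ← 64.66 m/s
final state: V = 64.66 m/s, rpm = 2483 → n = rpm/60 = 41.383333 rev/s
J = V / (n·D) = 64.66 / (41.383333 × 1.628) = 0.959745
regime bands: climb J<0.4490 | cruise [0.4490, 0.8980) | windmill J≥0.8980
J = 0.9597 → windmill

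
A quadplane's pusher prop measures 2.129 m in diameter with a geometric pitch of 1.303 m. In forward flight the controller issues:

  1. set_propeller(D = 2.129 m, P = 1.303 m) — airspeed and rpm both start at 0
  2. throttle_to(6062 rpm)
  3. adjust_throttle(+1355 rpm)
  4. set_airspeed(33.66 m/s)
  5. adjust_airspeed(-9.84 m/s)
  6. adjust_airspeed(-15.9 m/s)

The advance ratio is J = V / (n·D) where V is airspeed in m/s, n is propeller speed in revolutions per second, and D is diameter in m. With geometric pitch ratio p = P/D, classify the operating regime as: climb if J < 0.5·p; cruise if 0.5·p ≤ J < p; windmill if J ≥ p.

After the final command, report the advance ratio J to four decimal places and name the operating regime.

set_propeller: D = 2.129 m, P = 1.303 m (p = P/D = 0.612024); state ← (V=0, rpm=0)
throttle_to(6062): rpm ← 6062
adjust_throttle(+1355): rpm ← 6062 +1355 = 7417
set_airspeed(33.66): V ← 33.66 m/s
adjust_airspeed(-9.84): V ← 33.66 -9.84 = 23.82 m/s
adjust_airspeed(-15.9): V ← 23.82 -15.9 = 7.92 m/s
final state: V = 7.92 m/s, rpm = 7417 → n = rpm/60 = 123.616667 rev/s
J = V / (n·D) = 7.92 / (123.616667 × 2.129) = 0.030093
regime bands: climb J<0.3060 | cruise [0.3060, 0.6120) | windmill J≥0.6120
J = 0.0301 → climb

J = 0.0301, regime = climb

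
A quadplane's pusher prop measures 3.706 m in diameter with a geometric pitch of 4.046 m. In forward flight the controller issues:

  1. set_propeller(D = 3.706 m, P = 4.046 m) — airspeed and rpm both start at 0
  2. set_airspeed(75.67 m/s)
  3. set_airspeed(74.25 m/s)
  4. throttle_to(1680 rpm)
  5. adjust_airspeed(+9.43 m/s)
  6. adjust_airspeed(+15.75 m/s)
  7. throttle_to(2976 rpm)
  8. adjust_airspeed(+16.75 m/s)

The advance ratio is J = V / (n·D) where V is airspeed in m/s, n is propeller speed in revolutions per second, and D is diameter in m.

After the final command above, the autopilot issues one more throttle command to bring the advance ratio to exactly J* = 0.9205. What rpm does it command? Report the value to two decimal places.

rpm = 2043.40

set_propeller: D = 3.706 m, P = 4.046 m (p = P/D = 1.091743); state ← (V=0, rpm=0)
set_airspeed(75.67): V ← 75.67 m/s
set_airspeed(74.25): V ← 74.25 m/s
throttle_to(1680): rpm ← 1680
adjust_airspeed(+9.43): V ← 74.25 +9.43 = 83.68 m/s
adjust_airspeed(+15.75): V ← 83.68 +15.75 = 99.43 m/s
throttle_to(2976): rpm ← 2976
adjust_airspeed(+16.75): V ← 99.43 +16.75 = 116.18 m/s
final state: V = 116.18 m/s, rpm = 2976 → n = rpm/60 = 49.600000 rev/s
target J* = 0.9205; solve J* = V/(n·D) for n: n = V/(J*·D) = 116.18/(0.9205 × 3.706) = 34.056669 rev/s
rpm = 60·n = 2043.400121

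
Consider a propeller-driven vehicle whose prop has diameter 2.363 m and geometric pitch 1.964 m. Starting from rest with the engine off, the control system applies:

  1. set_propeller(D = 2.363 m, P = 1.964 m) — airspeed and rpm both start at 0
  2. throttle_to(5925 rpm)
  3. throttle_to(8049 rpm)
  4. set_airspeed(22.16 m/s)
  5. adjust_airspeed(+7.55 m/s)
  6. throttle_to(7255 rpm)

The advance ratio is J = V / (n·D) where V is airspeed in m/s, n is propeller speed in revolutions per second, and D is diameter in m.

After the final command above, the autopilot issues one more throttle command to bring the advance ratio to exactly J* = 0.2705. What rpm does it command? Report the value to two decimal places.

set_propeller: D = 2.363 m, P = 1.964 m (p = P/D = 0.831147); state ← (V=0, rpm=0)
throttle_to(5925): rpm ← 5925
throttle_to(8049): rpm ← 8049
set_airspeed(22.16): V ← 22.16 m/s
adjust_airspeed(+7.55): V ← 22.16 +7.55 = 29.71 m/s
throttle_to(7255): rpm ← 7255
final state: V = 29.71 m/s, rpm = 7255 → n = rpm/60 = 120.916667 rev/s
target J* = 0.2705; solve J* = V/(n·D) for n: n = V/(J*·D) = 29.71/(0.2705 × 2.363) = 46.480593 rev/s
rpm = 60·n = 2788.835584

rpm = 2788.84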